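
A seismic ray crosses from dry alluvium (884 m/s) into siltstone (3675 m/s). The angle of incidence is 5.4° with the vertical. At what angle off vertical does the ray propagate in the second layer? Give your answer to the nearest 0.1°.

Snell's law: sin θ₂ = (V₂/V₁)·sin θ₁ = (3675/884)·sin 5.4° = 0.3912.
θ₂ = sin⁻¹(0.3912) = 23.03° (from vertical).

23.0°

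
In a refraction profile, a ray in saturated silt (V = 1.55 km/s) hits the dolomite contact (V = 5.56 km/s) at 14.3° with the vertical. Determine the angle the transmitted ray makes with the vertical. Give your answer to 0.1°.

62.4°

Snell's law: sin θ₂ = (V₂/V₁)·sin θ₁ = (5.56/1.55)·sin 14.3° = 0.8860.
θ₂ = arcsin 0.8860 = 62.38° from the normal.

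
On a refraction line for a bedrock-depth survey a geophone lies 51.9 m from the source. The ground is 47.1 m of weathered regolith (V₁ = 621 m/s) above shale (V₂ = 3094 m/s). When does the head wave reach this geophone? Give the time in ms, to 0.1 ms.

165.4 ms

θ_c = arcsin(V₁/V₂) = arcsin(621/3094) = 11.58°, cos θ_c = 0.9797.
Intercept time tᵢ = 2h cos θ_c / V₁ = 2·47.1·0.9797/621 = 0.14860 s.
t = x/V₂ + tᵢ = 51.9/3094 + 0.14860 = 0.16538 s.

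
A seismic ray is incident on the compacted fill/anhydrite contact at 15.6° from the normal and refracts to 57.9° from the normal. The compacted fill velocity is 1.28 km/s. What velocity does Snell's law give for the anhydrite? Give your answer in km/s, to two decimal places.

4.03 km/s

sin 15.6° = 0.2689; sin 57.9° = 0.8471.
V₂ = V₁·(sin θ₂/sin θ₁) = 1.28·(0.8471/0.2689) = 4.03 km/s.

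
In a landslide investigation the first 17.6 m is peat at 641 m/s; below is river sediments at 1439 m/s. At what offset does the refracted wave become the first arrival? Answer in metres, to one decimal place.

56.8 m

θ_c = arcsin(641/1439) = 26.45°, so cos θ_c = 0.8953 and tᵢ = 2h cos θ_c/V₁ = 0.0492 s.
At crossover x/V₁ = x/V₂ + tᵢ ⇒ x = tᵢ/(1/V₁ − 1/V₂) = 0.04917/(1.5601e-03 − 6.9493e-04) = 56.83 m.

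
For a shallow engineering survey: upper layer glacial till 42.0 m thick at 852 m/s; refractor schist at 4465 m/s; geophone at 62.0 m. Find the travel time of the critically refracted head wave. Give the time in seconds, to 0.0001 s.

θ_c = arcsin(V₁/V₂) = arcsin(852/4465) = 11.00°, cos θ_c = 0.9816.
Intercept time tᵢ = 2h cos θ_c / V₁ = 2·42.0·0.9816/852 = 0.09678 s.
t = x/V₂ + tᵢ = 62.0/4465 + 0.09678 = 0.11067 s.

0.1107 s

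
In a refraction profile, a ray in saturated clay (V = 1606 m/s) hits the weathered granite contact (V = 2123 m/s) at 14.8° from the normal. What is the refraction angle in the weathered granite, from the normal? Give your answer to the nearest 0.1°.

19.7°

sin θ₁/V₁ = sin θ₂/V₂ ⇒ sin θ₂ = 2123·sin 14.8°/1606 = 2123·0.2554/1606 = 0.3377.
θ₂ = arcsin 0.3377 = 19.74° from the normal.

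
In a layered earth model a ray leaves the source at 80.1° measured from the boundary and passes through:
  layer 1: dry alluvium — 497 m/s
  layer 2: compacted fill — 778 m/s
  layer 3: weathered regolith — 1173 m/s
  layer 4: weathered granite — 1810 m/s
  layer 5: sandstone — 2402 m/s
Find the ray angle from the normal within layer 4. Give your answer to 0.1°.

From the normal: θ₁ = 90° − 80.1° = 9.9°.
Ray parameter p = sin 9.9° / 497 = 3.4593e-04 s/m.
sin θ_4 = p·V_4 = 3.4593e-04 × 1810 = 0.6261.
θ_4 = arcsin 0.6261 = 38.77°.

38.8°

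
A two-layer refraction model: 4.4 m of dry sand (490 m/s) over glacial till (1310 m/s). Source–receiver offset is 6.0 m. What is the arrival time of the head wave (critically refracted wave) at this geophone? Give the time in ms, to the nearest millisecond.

θ_c = arcsin(V₁/V₂) = arcsin(490/1310) = 21.97°, cos θ_c = 0.9274.
Intercept time tᵢ = 2h cos θ_c / V₁ = 2·4.4·0.9274/490 = 0.01666 s.
t = x/V₂ + tᵢ = 6.0/1310 + 0.01666 = 0.02124 s.

21 ms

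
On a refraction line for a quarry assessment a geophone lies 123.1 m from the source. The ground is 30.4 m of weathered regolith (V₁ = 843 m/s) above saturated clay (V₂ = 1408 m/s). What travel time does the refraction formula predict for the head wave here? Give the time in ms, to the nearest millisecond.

145 ms

t = x/V₂ + 2h·√(V₂²−V₁²)/(V₁V₂).
√(V₂²−V₁²) = √(1408²−843²) = 1127.7 m/s; delay term = 2·30.4·1127.7/(843·1408) = 0.05777 s.
t = 123.1/1408 + 0.05777 = 0.14520 s.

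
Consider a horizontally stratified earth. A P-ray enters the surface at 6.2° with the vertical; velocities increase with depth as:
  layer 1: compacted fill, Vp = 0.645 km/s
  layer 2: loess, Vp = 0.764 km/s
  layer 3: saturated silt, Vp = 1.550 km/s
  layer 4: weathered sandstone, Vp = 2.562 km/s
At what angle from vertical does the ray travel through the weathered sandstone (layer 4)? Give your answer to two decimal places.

25.40°

Snell's law across each interface conserves sin θ / V, so sin θ_4 = V_4·sin θ₁/V₁.
sin θ_4 = 2.562 × sin 6.2° / 0.645 = 0.4290.
θ_4 = 25.40° from the vertical.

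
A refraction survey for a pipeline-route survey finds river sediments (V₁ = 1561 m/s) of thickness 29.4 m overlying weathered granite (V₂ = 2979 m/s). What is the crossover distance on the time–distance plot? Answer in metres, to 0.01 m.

105.21 m

θ_c = arcsin(1561/2979) = 31.60°, so cos θ_c = 0.8517 and tᵢ = 2h cos θ_c/V₁ = 0.0321 s.
At crossover x/V₁ = x/V₂ + tᵢ ⇒ x = tᵢ/(1/V₁ − 1/V₂) = 0.03208/(6.4061e-04 − 3.3568e-04) = 105.21 m.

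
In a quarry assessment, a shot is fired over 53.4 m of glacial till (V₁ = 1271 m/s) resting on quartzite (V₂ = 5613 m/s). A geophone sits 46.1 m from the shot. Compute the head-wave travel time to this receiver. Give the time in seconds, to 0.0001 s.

θ_c = arcsin(V₁/V₂) = arcsin(1271/5613) = 13.09°, cos θ_c = 0.9740.
Intercept time tᵢ = 2h cos θ_c / V₁ = 2·53.4·0.9740/1271 = 0.08185 s.
t = x/V₂ + tᵢ = 46.1/5613 + 0.08185 = 0.09006 s.

0.0901 s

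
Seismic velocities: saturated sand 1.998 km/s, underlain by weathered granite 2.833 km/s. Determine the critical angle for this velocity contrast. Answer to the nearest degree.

Critical incidence: sin θ_c = V₁/V₂ = 1.998/2.833 = 0.7053.
θ_c = arcsin 0.7053 = 44.85°.

45°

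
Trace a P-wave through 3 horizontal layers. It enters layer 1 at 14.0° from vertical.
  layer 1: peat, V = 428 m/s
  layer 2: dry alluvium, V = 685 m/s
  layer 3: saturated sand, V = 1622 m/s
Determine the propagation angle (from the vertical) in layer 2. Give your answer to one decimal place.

Snell's law across each interface conserves sin θ / V, so sin θ_2 = V_2·sin θ₁/V₁.
sin θ_2 = 685 × sin 14.0° / 428 = 0.3872.
θ_2 = arcsin 0.3872 = 22.78°.

22.8°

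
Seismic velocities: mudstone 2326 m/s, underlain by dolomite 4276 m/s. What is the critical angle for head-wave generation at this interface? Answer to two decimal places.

Critical incidence: sin θ_c = V₁/V₂ = 2326/4276 = 0.5440.
θ_c = arcsin 0.5440 = 32.95°.

32.95°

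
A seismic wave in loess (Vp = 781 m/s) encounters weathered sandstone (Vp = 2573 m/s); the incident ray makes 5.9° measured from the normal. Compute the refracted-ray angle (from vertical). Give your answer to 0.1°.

Snell's law: sin θ₂ = (V₂/V₁)·sin θ₁ = (2573/781)·sin 5.9° = 0.3386.
θ₂ = arcsin 0.3386 = 19.79° from the normal.

19.8°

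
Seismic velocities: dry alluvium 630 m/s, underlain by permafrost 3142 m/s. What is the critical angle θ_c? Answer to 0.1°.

At critical incidence the refracted ray runs along the interface (θ₂ = 90°), so sin θ_c = V₁/V₂.
θ_c = arcsin(630/3142) = arcsin 0.2005 = 11.57°.

11.6°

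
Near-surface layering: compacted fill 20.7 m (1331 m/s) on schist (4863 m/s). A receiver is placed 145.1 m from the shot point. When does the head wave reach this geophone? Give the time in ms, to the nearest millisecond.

θ_c = arcsin(V₁/V₂) = arcsin(1331/4863) = 15.88°, cos θ_c = 0.9618.
Intercept time tᵢ = 2h cos θ_c / V₁ = 2·20.7·0.9618/1331 = 0.02992 s.
t = x/V₂ + tᵢ = 145.1/4863 + 0.02992 = 0.05975 s.

60 ms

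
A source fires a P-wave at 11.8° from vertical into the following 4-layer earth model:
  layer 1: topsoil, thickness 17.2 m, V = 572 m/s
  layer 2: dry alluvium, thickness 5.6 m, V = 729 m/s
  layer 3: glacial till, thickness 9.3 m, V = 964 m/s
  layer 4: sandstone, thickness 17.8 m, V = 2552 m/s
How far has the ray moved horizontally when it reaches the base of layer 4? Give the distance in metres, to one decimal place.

Ray parameter p = sin 11.8° / 572 m/s = 3.5751e-04 s/m.
Layer 1: θ = 11.80°; offset = 17.2·tan 11.80° = 3.593 m.
Layer 2: sin θ = p·729 = 0.2606 → θ = 15.11°; offset = 5.6·tan 15.11° = 1.512 m.
Layer 3: sin θ = p·964 = 0.3446 → θ = 20.16°; offset = 9.3·tan 20.16° = 3.414 m.
Layer 4: sin θ = p·2552 = 0.9124 → θ = 65.83°; offset = 17.8·tan 65.83° = 39.671 m.
Total horizontal offset = 48.190 m.

48.2 m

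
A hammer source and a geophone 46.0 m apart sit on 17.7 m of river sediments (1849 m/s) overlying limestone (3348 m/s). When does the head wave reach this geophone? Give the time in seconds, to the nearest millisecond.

0.030 s

θ_c = arcsin(V₁/V₂) = arcsin(1849/3348) = 33.52°, cos θ_c = 0.8337.
Intercept time tᵢ = 2h cos θ_c / V₁ = 2·17.7·0.8337/1849 = 0.01596 s.
t = x/V₂ + tᵢ = 46.0/3348 + 0.01596 = 0.02970 s.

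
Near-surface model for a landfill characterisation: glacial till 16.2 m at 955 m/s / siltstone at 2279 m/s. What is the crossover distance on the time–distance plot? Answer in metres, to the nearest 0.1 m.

x_cross = 2h·√((V₂+V₁)/(V₂−V₁)).
(V₂+V₁)/(V₂−V₁) = (2279+955)/(2279−955) = 2.4426; √ = 1.5629.
x_cross = 2·16.2·1.5629 = 50.64 m.

50.6 m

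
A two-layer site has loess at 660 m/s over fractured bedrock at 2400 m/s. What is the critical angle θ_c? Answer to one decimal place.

16.0°

At critical incidence the refracted ray runs along the interface (θ₂ = 90°), so sin θ_c = V₁/V₂.
θ_c = arcsin(660/2400) = arcsin 0.2750 = 15.96°.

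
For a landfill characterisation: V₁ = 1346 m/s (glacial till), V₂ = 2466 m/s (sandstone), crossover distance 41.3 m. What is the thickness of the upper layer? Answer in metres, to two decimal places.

11.19 m

x_cross = 2h·√((V₂+V₁)/(V₂−V₁)) → h = x_cross / (2·√((V₂+V₁)/(V₂−V₁))).
√((V₂+V₁)/(V₂−V₁)) = √((2466+1346)/(2466−1346)) = 1.8449.
h = 41.3 / (2·1.8449) = 11.19 m.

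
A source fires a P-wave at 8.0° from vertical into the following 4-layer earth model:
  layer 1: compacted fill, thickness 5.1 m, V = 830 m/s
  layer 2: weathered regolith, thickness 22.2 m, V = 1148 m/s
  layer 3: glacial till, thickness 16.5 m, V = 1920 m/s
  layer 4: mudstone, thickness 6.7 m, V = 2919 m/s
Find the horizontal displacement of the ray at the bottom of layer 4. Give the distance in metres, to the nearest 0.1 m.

Apply Snell's law at each interface; in layer i the horizontal offset is hᵢ·tan θᵢ.
Layer 1: θ = 8.00°; offset = 5.1·tan 8.00° = 0.717 m.
Layer 2: sin θ = 1148·sin 8.0°/830 = 0.1925, θ = 11.10°; offset = 22.2·tan 11.10° = 4.355 m.
Layer 3: sin θ = 1920·sin 8.0°/830 = 0.3219, θ = 18.78°; offset = 16.5·tan 18.78° = 5.611 m.
Layer 4: sin θ = 2919·sin 8.0°/830 = 0.4895, θ = 29.30°; offset = 6.7·tan 29.30° = 3.761 m.
Σ offsets = 14.443 m.

14.4 m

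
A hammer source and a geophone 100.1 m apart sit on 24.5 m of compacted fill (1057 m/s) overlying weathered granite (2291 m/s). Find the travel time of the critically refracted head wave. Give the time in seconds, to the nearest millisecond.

0.085 s

θ_c = arcsin(V₁/V₂) = arcsin(1057/2291) = 27.48°, cos θ_c = 0.8872.
Intercept time tᵢ = 2h cos θ_c / V₁ = 2·24.5·0.8872/1057 = 0.04113 s.
t = x/V₂ + tᵢ = 100.1/2291 + 0.04113 = 0.08482 s.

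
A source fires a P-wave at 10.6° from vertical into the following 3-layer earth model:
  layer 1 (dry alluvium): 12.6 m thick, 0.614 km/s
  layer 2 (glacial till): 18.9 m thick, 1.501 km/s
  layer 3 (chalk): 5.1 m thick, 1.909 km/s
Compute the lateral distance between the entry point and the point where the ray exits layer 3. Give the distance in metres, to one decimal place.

15.4 m

Ray parameter p = sin 10.6° / 0.614 km/s = 2.9960e-01 s/km.
Layer 1: θ = 10.60°; offset = 12.6·tan 10.60° = 2.358 m.
Layer 2: sin θ = p·1.501 = 0.4497 → θ = 26.72°; offset = 18.9·tan 26.72° = 9.516 m.
Layer 3: sin θ = p·1.909 = 0.5719 → θ = 34.88°; offset = 5.1·tan 34.88° = 3.556 m.
Σ offsets = 15.429 m.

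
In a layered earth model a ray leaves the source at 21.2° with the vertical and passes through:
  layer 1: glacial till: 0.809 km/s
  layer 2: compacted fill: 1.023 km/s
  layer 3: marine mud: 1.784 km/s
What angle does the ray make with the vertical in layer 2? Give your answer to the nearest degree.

Ray parameter p = sin 21.2° / 0.809 = 4.4700e-01 s/km.
sin θ_2 = p·V_2 = 4.4700e-01 × 1.023 = 0.4573.
θ_2 = arcsin 0.4573 = 27.21°.

27°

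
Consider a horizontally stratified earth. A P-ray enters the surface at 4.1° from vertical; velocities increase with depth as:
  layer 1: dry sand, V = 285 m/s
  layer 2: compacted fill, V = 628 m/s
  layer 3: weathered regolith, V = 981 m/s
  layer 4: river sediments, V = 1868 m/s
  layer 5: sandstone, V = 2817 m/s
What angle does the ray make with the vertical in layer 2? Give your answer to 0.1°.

Ray parameter p = sin 4.1° / 285 = 2.5087e-04 s/m.
sin θ_2 = p·V_2 = 2.5087e-04 × 628 = 0.1575.
θ_2 = arcsin 0.1575 = 9.06°.

9.1°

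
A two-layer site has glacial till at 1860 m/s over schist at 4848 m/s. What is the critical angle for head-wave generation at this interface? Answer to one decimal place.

At critical incidence the refracted ray runs along the interface (θ₂ = 90°), so sin θ_c = V₁/V₂.
θ_c = arcsin(1860/4848) = arcsin 0.3837 = 22.56°.

22.6°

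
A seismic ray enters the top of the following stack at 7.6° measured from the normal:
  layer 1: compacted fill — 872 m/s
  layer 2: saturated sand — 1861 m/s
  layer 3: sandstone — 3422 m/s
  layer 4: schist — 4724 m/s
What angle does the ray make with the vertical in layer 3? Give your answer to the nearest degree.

31°

Snell's law across each interface conserves sin θ / V, so sin θ_3 = V_3·sin θ₁/V₁.
sin θ_3 = 3422 × sin 7.6° / 872 = 0.5190.
θ_3 = arcsin 0.5190 = 31.27°.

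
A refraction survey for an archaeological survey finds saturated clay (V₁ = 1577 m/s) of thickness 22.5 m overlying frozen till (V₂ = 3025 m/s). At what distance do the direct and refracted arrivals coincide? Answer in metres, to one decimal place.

θ_c = arcsin(1577/3025) = 31.42°, so cos θ_c = 0.8534 and tᵢ = 2h cos θ_c/V₁ = 0.0244 s.
At crossover x/V₁ = x/V₂ + tᵢ ⇒ x = tᵢ/(1/V₁ − 1/V₂) = 0.02435/(6.3412e-04 − 3.3058e-04) = 80.22 m.

80.2 m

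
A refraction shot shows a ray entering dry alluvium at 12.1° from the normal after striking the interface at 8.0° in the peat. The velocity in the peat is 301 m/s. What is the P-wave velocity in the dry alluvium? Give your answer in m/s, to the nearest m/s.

Snell's law: sin 8.0°/V₁ = sin 12.1°/V₂.
V₂ = V₁·sin 12.1°/sin 8.0° = 301 × 1.5062 = 453.36 m/s.

453 m/s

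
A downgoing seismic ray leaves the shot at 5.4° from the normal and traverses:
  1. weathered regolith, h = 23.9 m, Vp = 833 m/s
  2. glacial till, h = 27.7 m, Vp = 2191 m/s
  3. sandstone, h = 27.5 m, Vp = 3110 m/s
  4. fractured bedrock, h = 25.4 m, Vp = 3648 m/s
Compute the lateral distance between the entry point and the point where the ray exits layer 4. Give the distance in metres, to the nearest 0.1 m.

31.1 m

Apply Snell's law at each interface; in layer i the horizontal offset is hᵢ·tan θᵢ.
Layer 1: θ = 5.40°; offset = 23.9·tan 5.40° = 2.259 m.
Layer 2: sin θ = 2191·sin 5.4°/833 = 0.2475, θ = 14.33°; offset = 27.7·tan 14.33° = 7.077 m.
Layer 3: sin θ = 3110·sin 5.4°/833 = 0.3514, θ = 20.57°; offset = 27.5·tan 20.57° = 10.320 m.
Layer 4: sin θ = 3648·sin 5.4°/833 = 0.4121, θ = 24.34°; offset = 25.4·tan 24.34° = 11.489 m.
Summing the layer offsets gives 31.145 m.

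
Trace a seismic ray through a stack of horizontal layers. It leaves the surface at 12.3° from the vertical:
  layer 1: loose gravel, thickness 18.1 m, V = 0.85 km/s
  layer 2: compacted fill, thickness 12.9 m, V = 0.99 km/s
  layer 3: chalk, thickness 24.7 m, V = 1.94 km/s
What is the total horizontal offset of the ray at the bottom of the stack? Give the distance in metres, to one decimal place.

Apply Snell's law at each interface; in layer i the horizontal offset is hᵢ·tan θᵢ.
Layer 1: θ = 12.30°; offset = 18.1·tan 12.30° = 3.946 m.
Layer 2: sin θ = 0.99·sin 12.3°/0.85 = 0.2481, θ = 14.37°; offset = 12.9·tan 14.37° = 3.304 m.
Layer 3: sin θ = 1.94·sin 12.3°/0.85 = 0.4862, θ = 29.09°; offset = 24.7·tan 29.09° = 13.743 m.
Σ offsets = 20.994 m.

21.0 m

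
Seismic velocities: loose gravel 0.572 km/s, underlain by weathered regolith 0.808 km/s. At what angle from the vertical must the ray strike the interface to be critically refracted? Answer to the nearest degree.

45°

Critical incidence: sin θ_c = V₁/V₂ = 0.572/0.808 = 0.7079.
θ_c = arcsin 0.7079 = 45.07°.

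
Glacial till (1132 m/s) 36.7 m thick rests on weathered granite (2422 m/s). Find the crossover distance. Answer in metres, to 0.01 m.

121.83 m

θ_c = arcsin(1132/2422) = 27.86°, so cos θ_c = 0.8841 and tᵢ = 2h cos θ_c/V₁ = 0.0573 s.
At crossover x/V₁ = x/V₂ + tᵢ ⇒ x = tᵢ/(1/V₁ − 1/V₂) = 0.05732/(8.8339e-04 − 4.1288e-04) = 121.83 m.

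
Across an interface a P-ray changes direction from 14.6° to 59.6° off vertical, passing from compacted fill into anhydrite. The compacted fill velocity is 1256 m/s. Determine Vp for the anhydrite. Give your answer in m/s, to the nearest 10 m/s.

4300 m/s

sin 14.6° = 0.2521; sin 59.6° = 0.8625.
V₂ = V₁·(sin θ₂/sin θ₁) = 1256·(0.8625/0.2521) = 4297.69 m/s.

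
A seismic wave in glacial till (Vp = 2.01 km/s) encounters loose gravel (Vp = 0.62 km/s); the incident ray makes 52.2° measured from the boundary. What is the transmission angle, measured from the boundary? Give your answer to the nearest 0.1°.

79.1°

Convert to the normal: θ₁ = 90° − 52.2° = 37.8°.
sin θ₁/V₁ = sin θ₂/V₂ ⇒ sin θ₂ = 0.62·sin 37.8°/2.01 = 0.62·0.6129/2.01 = 0.1891.
θ₂ = sin⁻¹(0.1891) = 10.90° (from vertical).
From the interface: 90° − 10.90° = 79.10°.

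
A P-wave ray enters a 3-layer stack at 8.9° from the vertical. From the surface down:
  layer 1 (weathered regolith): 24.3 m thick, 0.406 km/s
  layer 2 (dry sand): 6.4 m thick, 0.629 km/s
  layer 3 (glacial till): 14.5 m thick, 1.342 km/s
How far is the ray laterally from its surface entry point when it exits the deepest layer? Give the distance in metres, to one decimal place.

14.0 m

Apply Snell's law at each interface; in layer i the horizontal offset is hᵢ·tan θᵢ.
Layer 1: θ = 8.90°; offset = 24.3·tan 8.90° = 3.805 m.
Layer 2: sin θ = 0.629·sin 8.9°/0.406 = 0.2397, θ = 13.87°; offset = 6.4·tan 13.87° = 1.580 m.
Layer 3: sin θ = 1.342·sin 8.9°/0.406 = 0.5114, θ = 30.76°; offset = 14.5·tan 30.76° = 8.629 m.
Summing the layer offsets gives 14.014 m.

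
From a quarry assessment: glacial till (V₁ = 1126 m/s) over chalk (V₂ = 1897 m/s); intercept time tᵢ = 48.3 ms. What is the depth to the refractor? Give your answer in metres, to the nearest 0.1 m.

θ_c = arcsin(1126/1897) = 36.41°; cos θ_c = 0.8048.
tᵢ = 2h cos θ_c/V₁ ⇒ h = tᵢ·V₁/(2 cos θ_c) = 0.0483·1126/(2·0.8048) = 33.79 m.

33.8 m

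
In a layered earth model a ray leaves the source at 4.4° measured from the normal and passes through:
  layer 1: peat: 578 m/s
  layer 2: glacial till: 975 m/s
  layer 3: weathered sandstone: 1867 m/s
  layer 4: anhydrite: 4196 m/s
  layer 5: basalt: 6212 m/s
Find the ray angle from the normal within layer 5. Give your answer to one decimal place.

Ray parameter p = sin 4.4° / 578 = 1.3273e-04 s/m.
sin θ_5 = p·V_5 = 1.3273e-04 × 6212 = 0.8245.
θ_5 = arcsin 0.8245 = 55.54°.

55.5°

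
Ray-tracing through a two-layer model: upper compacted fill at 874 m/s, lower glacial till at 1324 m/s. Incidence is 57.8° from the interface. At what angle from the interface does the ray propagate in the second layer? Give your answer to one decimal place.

36.2°

Angle from the normal: 90° − 57.8° = 32.2°.
Snell's law: sin θ₂ = (V₂/V₁)·sin θ₁ = (1324/874)·sin 32.2° = 0.8072.
θ₂ = sin⁻¹(0.8072) = 53.83° (from vertical).
From the interface: 90° − 53.83° = 36.17°.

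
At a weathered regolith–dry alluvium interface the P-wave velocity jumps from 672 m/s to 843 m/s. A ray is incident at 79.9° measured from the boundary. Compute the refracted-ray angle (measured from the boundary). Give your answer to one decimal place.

77.3°

Convert to the normal: θ₁ = 90° − 79.9° = 10.1°.
Snell's law: sin θ₂ = (V₂/V₁)·sin θ₁ = (843/672)·sin 10.1° = 0.2200.
θ₂ = sin⁻¹(0.2200) = 12.71° (from vertical).
From the interface: 90° − 12.71° = 77.29°.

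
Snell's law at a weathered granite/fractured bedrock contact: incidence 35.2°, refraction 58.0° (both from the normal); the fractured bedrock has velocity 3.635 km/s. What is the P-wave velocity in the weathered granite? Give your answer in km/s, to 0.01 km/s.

sin 35.2° = 0.5764; sin 58.0° = 0.8480.
V₁ = V₂·(sin θ₁/sin θ₂) = 3.635·(0.5764/0.8480) = 2.47 km/s.

2.47 km/s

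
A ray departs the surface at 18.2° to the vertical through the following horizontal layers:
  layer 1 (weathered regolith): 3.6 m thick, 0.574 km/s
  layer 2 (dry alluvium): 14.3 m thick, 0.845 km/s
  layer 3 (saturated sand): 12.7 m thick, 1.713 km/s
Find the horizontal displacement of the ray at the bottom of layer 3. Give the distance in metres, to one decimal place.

41.3 m

Apply Snell's law at each interface; in layer i the horizontal offset is hᵢ·tan θᵢ.
Layer 1: θ = 18.20°; offset = 3.6·tan 18.20° = 1.184 m.
Layer 2: sin θ = 0.845·sin 18.2°/0.574 = 0.4598, θ = 27.37°; offset = 14.3·tan 27.37° = 7.404 m.
Layer 3: sin θ = 1.713·sin 18.2°/0.574 = 0.9321, θ = 68.77°; offset = 12.7·tan 68.77° = 32.685 m.
Σ offsets = 41.272 m.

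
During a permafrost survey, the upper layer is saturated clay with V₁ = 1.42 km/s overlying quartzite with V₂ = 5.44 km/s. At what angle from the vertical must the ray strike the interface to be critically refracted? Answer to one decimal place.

Critical incidence: sin θ_c = V₁/V₂ = 1.42/5.44 = 0.2610.
θ_c = arcsin 0.2610 = 15.13°.

15.1°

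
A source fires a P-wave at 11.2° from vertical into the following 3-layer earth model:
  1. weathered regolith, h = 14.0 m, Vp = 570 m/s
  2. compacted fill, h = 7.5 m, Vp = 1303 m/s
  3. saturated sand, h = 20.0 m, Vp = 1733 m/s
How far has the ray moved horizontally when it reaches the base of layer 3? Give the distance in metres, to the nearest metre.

21 m

Ray parameter p = sin 11.2° / 570 m/s = 3.4076e-04 s/m.
Layer 1: θ = 11.20°; offset = 14.0·tan 11.20° = 2.772 m.
Layer 2: sin θ = p·1303 = 0.4440 → θ = 26.36°; offset = 7.5·tan 26.36° = 3.717 m.
Layer 3: sin θ = p·1733 = 0.5905 → θ = 36.20°; offset = 20.0·tan 36.20° = 14.635 m.
Σ offsets = 21.124 m.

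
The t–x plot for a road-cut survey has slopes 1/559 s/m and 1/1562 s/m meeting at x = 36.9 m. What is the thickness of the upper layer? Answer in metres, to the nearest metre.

h = (x_cross/2)·√((V₂−V₁)/(V₂+V₁)).
(V₂−V₁)/(V₂+V₁) = (1562−559)/(1562+559) = 0.4729; √ = 0.6877.
h = (36.9/2)·0.6877 = 12.69 m.

13 m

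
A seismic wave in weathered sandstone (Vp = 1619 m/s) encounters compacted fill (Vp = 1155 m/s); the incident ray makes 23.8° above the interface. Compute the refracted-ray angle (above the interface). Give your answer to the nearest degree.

Convert to the normal: θ₁ = 90° − 23.8° = 66.2°.
sin θ₁/V₁ = sin θ₂/V₂ ⇒ sin θ₂ = 1155·sin 66.2°/1619 = 1155·0.9150/1619 = 0.6527.
θ₂ = sin⁻¹(0.6527) = 40.75° (from vertical).
From the interface: 90° − 40.75° = 49.25°.

49°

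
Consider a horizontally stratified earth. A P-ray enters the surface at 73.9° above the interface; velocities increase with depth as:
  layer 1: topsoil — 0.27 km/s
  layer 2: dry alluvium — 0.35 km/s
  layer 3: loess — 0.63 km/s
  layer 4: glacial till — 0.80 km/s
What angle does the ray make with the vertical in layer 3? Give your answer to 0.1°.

40.3°

From the normal: θ₁ = 90° − 73.9° = 16.1°.
Snell's law across each interface conserves sin θ / V, so sin θ_3 = V_3·sin θ₁/V₁.
sin θ_3 = 0.63 × sin 16.1° / 0.27 = 0.6471.
θ_3 = 40.32° from the vertical.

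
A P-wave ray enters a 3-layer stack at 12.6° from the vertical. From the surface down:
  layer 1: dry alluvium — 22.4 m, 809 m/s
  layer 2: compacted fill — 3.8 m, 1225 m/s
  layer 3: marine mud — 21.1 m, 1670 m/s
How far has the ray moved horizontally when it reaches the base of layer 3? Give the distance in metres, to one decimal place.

17.0 m

p = sin θ₁/V₁ = sin 12.6°/809 = 2.6965e-04 s/m is conserved through the stack.
Layer 1: θ = 12.60°; offset = 22.4·tan 12.60° = 5.007 m.
Layer 2: sin θ = p·1225 = 0.3303 → θ = 19.29°; offset = 3.8·tan 19.29° = 1.330 m.
Layer 3: sin θ = p·1670 = 0.4503 → θ = 26.76°; offset = 21.1·tan 26.76° = 10.641 m.
Total horizontal offset = 16.978 m.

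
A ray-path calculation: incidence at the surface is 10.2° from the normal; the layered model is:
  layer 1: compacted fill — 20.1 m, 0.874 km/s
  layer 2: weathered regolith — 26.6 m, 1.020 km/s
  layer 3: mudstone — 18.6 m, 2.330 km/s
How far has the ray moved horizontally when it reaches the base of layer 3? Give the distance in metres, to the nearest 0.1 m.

19.2 m

Apply Snell's law at each interface; in layer i the horizontal offset is hᵢ·tan θᵢ.
Layer 1: θ = 10.20°; offset = 20.1·tan 10.20° = 3.617 m.
Layer 2: sin θ = 1.020·sin 10.2°/0.874 = 0.2067, θ = 11.93°; offset = 26.6·tan 11.93° = 5.619 m.
Layer 3: sin θ = 2.330·sin 10.2°/0.874 = 0.4721, θ = 28.17°; offset = 18.6·tan 28.17° = 9.961 m.
Total horizontal offset = 19.196 m.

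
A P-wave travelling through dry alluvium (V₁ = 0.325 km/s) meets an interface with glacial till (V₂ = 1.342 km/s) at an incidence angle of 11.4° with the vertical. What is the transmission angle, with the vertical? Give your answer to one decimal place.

Snell's law: sin θ₂ = (V₂/V₁)·sin θ₁ = (1.342/0.325)·sin 11.4° = 0.8162.
θ₂ = arcsin 0.8162 = 54.70° from the normal.

54.7°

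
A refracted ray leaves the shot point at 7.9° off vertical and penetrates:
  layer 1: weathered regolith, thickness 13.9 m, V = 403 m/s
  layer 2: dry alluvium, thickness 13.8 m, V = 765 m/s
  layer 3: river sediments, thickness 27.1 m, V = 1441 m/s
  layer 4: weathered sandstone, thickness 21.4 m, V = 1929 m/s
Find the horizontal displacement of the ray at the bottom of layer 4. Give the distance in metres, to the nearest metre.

Ray parameter p = sin 7.9° / 403 m/s = 3.4105e-04 s/m.
Layer 1: θ = 7.90°; offset = 13.9·tan 7.90° = 1.929 m.
Layer 2: sin θ = p·765 = 0.2609 → θ = 15.12°; offset = 13.8·tan 15.12° = 3.730 m.
Layer 3: sin θ = p·1441 = 0.4915 → θ = 29.44°; offset = 27.1·tan 29.44° = 15.293 m.
Layer 4: sin θ = p·1929 = 0.6579 → θ = 41.14°; offset = 21.4·tan 41.14° = 18.694 m.
Σ offsets = 39.646 m.

40 m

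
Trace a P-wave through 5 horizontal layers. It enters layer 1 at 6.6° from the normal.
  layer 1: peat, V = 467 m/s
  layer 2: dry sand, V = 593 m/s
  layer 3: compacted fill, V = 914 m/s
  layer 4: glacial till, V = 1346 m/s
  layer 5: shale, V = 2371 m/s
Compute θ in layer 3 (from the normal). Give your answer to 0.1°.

Snell's law across each interface conserves sin θ / V, so sin θ_3 = V_3·sin θ₁/V₁.
sin θ_3 = 914 × sin 6.6° / 467 = 0.2250.
θ_3 = arcsin 0.2250 = 13.00°.

13.0°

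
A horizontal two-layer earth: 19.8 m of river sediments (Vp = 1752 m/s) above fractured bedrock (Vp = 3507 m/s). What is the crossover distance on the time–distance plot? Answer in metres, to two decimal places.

θ_c = arcsin(1752/3507) = 29.97°, so cos θ_c = 0.8663 and tᵢ = 2h cos θ_c/V₁ = 0.0196 s.
At crossover x/V₁ = x/V₂ + tᵢ ⇒ x = tᵢ/(1/V₁ − 1/V₂) = 0.01958/(5.7078e-04 − 2.8514e-04) = 68.55 m.

68.55 m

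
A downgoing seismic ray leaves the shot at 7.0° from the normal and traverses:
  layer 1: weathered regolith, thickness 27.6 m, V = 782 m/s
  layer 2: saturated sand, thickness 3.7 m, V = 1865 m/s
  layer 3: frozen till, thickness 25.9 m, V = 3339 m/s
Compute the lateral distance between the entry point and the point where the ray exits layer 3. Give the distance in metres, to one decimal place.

20.3 m

Apply Snell's law at each interface; in layer i the horizontal offset is hᵢ·tan θᵢ.
Layer 1: θ = 7.00°; offset = 27.6·tan 7.00° = 3.389 m.
Layer 2: sin θ = 1865·sin 7.0°/782 = 0.2906, θ = 16.90°; offset = 3.7·tan 16.90° = 1.124 m.
Layer 3: sin θ = 3339·sin 7.0°/782 = 0.5204, θ = 31.36°; offset = 25.9·tan 31.36° = 15.782 m.
Summing the layer offsets gives 20.295 m.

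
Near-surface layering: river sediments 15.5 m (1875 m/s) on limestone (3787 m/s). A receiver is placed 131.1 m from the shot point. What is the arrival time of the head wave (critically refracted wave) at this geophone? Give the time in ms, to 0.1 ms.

θ_c = arcsin(V₁/V₂) = arcsin(1875/3787) = 29.68°, cos θ_c = 0.8688.
Intercept time tᵢ = 2h cos θ_c / V₁ = 2·15.5·0.8688/1875 = 0.01436 s.
t = x/V₂ + tᵢ = 131.1/3787 + 0.01436 = 0.04898 s.

49.0 ms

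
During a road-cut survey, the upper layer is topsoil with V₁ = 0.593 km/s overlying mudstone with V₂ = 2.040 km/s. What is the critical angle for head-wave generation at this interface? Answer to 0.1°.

16.9°

Critical incidence: sin θ_c = V₁/V₂ = 0.593/2.040 = 0.2907.
θ_c = arcsin 0.2907 = 16.90°.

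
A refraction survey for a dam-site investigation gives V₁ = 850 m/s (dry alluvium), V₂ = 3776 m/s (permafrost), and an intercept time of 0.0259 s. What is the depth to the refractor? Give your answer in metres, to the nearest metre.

θ_c = arcsin(850/3776) = 13.01°; cos θ_c = 0.9743.
tᵢ = 2h cos θ_c/V₁ ⇒ h = tᵢ·V₁/(2 cos θ_c) = 0.0259·850/(2·0.9743) = 11.30 m.

11 m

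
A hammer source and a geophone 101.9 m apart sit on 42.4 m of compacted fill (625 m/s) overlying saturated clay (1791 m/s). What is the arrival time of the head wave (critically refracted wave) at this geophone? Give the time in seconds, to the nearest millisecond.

t = x/V₂ + 2h·√(V₂²−V₁²)/(V₁V₂).
√(V₂²−V₁²) = √(1791²−625²) = 1678.4 m/s; delay term = 2·42.4·1678.4/(625·1791) = 0.12715 s.
t = 101.9/1791 + 0.12715 = 0.18405 s.

0.184 s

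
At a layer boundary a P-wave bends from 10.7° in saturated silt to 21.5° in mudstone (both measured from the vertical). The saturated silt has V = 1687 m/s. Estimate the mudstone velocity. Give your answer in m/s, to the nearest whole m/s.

3330 m/s

sin 10.7° = 0.1857; sin 21.5° = 0.3665.
V₂ = V₁·(sin θ₂/sin θ₁) = 1687·(0.3665/0.1857) = 3330.10 m/s.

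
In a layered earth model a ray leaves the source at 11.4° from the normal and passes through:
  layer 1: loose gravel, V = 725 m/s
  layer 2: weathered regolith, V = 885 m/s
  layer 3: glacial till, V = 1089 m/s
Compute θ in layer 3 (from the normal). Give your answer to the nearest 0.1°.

17.3°

Snell's law across each interface conserves sin θ / V, so sin θ_3 = V_3·sin θ₁/V₁.
sin θ_3 = 1089 × sin 11.4° / 725 = 0.2969.
θ_3 = 17.27° from the vertical.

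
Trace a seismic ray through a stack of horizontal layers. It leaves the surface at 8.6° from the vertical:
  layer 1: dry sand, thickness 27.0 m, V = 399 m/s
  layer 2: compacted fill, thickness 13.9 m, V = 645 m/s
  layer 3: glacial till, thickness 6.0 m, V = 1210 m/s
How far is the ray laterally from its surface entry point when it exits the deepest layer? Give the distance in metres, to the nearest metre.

Apply Snell's law at each interface; in layer i the horizontal offset is hᵢ·tan θᵢ.
Layer 1: θ = 8.60°; offset = 27.0·tan 8.60° = 4.083 m.
Layer 2: sin θ = 645·sin 8.6°/399 = 0.2417, θ = 13.99°; offset = 13.9·tan 13.99° = 3.463 m.
Layer 3: sin θ = 1210·sin 8.6°/399 = 0.4535, θ = 26.97°; offset = 6.0·tan 26.97° = 3.053 m.
Σ offsets = 10.599 m.

11 m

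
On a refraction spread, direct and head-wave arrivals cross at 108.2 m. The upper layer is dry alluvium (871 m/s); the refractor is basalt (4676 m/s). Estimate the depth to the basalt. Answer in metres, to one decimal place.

44.8 m

h = (x_cross/2)·√((V₂−V₁)/(V₂+V₁)).
(V₂−V₁)/(V₂+V₁) = (4676−871)/(4676+871) = 0.6860; √ = 0.8282.
h = (108.2/2)·0.8282 = 44.81 m.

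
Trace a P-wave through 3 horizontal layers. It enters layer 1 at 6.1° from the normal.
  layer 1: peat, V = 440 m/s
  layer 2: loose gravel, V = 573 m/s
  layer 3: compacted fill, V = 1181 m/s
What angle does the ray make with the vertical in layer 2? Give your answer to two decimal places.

Ray parameter p = sin 6.1° / 440 = 2.4151e-04 s/m.
sin θ_2 = p·V_2 = 2.4151e-04 × 573 = 0.1384.
θ_2 = arcsin 0.1384 = 7.95°.

7.95°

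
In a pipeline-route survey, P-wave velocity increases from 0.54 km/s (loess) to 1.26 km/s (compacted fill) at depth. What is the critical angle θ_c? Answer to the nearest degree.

Critical incidence: sin θ_c = V₁/V₂ = 0.54/1.26 = 0.4286.
θ_c = arcsin 0.4286 = 25.38°.

25°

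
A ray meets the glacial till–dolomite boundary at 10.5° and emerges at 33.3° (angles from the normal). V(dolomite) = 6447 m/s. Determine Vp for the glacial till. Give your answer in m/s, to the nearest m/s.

sin 10.5° = 0.1822; sin 33.3° = 0.5490.
V₁ = V₂·(sin θ₁/sin θ₂) = 6447·(0.1822/0.5490) = 2139.93 m/s.

2140 m/s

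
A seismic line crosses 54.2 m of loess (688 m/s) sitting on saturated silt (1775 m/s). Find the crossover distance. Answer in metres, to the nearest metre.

x_cross = 2h·√((V₂+V₁)/(V₂−V₁)).
(V₂+V₁)/(V₂−V₁) = (1775+688)/(1775−688) = 2.2659; √ = 1.5053.
x_cross = 2·54.2·1.5053 = 163.17 m.

163 m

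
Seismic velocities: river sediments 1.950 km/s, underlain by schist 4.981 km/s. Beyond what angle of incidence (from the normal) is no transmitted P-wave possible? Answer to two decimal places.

Critical incidence: sin θ_c = V₁/V₂ = 1.950/4.981 = 0.3915.
θ_c = arcsin 0.3915 = 23.05°.

23.05°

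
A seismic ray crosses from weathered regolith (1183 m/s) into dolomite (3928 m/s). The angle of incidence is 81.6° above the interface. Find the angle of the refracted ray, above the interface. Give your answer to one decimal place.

Angle from the normal: 90° − 81.6° = 8.4°.
sin θ₁/V₁ = sin θ₂/V₂ ⇒ sin θ₂ = 3928·sin 8.4°/1183 = 3928·0.1461/1183 = 0.4850.
θ₂ = sin⁻¹(0.4850) = 29.02° (from vertical).
From the interface: 90° − 29.02° = 60.98°.

61.0°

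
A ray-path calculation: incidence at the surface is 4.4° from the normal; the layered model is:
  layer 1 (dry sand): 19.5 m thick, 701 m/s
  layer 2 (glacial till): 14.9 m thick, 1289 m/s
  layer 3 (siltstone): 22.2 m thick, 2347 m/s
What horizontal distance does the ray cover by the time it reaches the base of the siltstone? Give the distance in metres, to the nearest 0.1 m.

9.5 m

Apply Snell's law at each interface; in layer i the horizontal offset is hᵢ·tan θᵢ.
Layer 1: θ = 4.40°; offset = 19.5·tan 4.40° = 1.500 m.
Layer 2: sin θ = 1289·sin 4.4°/701 = 0.1411, θ = 8.11°; offset = 14.9·tan 8.11° = 2.123 m.
Layer 3: sin θ = 2347·sin 4.4°/701 = 0.2569, θ = 14.88°; offset = 22.2·tan 14.88° = 5.900 m.
Total horizontal offset = 9.524 m.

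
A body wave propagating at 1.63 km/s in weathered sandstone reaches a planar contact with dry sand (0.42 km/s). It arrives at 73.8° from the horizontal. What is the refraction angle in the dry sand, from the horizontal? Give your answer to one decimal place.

Convert to the normal: θ₁ = 90° − 73.8° = 16.2°.
sin θ₁/V₁ = sin θ₂/V₂ ⇒ sin θ₂ = 0.42·sin 16.2°/1.63 = 0.42·0.2790/1.63 = 0.0719.
θ₂ = sin⁻¹(0.0719) = 4.12° (from vertical).
From the interface: 90° − 4.12° = 85.88°.

85.9°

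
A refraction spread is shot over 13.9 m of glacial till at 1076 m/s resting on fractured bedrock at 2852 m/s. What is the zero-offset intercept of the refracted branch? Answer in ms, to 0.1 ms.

tᵢ = 2h·√(V₂²−V₁²)/(V₁V₂).
√(V₂²−V₁²) = √(2852²−1076²) = 2641.2 m/s.
tᵢ = 2·13.9·2641.2/(1076·2852) = 0.02393 s.

23.9 ms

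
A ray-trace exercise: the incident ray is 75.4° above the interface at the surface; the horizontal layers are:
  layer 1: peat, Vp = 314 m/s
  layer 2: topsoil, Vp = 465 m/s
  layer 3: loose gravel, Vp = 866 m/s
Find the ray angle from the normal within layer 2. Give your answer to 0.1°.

From the normal: θ₁ = 90° − 75.4° = 14.6°.
Snell's law across each interface conserves sin θ / V, so sin θ_2 = V_2·sin θ₁/V₁.
sin θ_2 = 465 × sin 14.6° / 314 = 0.3733.
θ_2 = 21.92° from the vertical.

21.9°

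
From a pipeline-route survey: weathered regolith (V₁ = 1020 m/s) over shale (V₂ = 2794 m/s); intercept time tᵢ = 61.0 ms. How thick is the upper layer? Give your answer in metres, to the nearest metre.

33 m

h = tᵢ·V₁·V₂ / (2·√(V₂²−V₁²)).
√(V₂²−V₁²) = √(2794² − 1020²) = 2601.2 m/s.
h = 0.061 s × 1020 × 2794 / (2 × 2601.2) = 33.42 m.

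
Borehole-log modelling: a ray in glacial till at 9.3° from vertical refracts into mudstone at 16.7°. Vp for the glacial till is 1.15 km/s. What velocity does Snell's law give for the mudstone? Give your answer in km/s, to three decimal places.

2.045 km/s

sin 9.3° = 0.1616; sin 16.7° = 0.2874.
V₂ = V₁·(sin θ₂/sin θ₁) = 1.15·(0.2874/0.1616) = 2.045 km/s.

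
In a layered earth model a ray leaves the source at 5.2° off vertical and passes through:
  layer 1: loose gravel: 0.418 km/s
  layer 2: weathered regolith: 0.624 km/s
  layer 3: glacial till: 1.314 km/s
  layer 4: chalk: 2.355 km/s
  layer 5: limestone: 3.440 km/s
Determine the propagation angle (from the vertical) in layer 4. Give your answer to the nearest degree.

31°

Snell's law across each interface conserves sin θ / V, so sin θ_4 = V_4·sin θ₁/V₁.
sin θ_4 = 2.355 × sin 5.2° / 0.418 = 0.5106.
θ_4 = 30.71° from the vertical.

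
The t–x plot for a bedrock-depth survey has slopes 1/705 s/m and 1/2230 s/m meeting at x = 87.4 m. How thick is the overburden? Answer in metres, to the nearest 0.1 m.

31.5 m

x_cross = 2h·√((V₂+V₁)/(V₂−V₁)) → h = x_cross / (2·√((V₂+V₁)/(V₂−V₁))).
√((V₂+V₁)/(V₂−V₁)) = √((2230+705)/(2230−705)) = 1.3873.
h = 87.4 / (2·1.3873) = 31.50 m.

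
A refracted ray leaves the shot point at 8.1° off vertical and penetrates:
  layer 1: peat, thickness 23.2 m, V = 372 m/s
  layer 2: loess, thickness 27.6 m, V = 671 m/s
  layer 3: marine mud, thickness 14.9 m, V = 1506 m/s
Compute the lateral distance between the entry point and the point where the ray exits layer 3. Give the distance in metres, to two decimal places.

20.90 m

Ray parameter p = sin 8.1° / 372 m/s = 3.7877e-04 s/m.
Layer 1: θ = 8.10°; offset = 23.2·tan 8.10° = 3.3018 m.
Layer 2: sin θ = p·671 = 0.2542 → θ = 14.72°; offset = 27.6·tan 14.72° = 7.2528 m.
Layer 3: sin θ = p·1506 = 0.5704 → θ = 34.78°; offset = 14.9·tan 34.78° = 10.3479 m.
Σ offsets = 20.9026 m.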